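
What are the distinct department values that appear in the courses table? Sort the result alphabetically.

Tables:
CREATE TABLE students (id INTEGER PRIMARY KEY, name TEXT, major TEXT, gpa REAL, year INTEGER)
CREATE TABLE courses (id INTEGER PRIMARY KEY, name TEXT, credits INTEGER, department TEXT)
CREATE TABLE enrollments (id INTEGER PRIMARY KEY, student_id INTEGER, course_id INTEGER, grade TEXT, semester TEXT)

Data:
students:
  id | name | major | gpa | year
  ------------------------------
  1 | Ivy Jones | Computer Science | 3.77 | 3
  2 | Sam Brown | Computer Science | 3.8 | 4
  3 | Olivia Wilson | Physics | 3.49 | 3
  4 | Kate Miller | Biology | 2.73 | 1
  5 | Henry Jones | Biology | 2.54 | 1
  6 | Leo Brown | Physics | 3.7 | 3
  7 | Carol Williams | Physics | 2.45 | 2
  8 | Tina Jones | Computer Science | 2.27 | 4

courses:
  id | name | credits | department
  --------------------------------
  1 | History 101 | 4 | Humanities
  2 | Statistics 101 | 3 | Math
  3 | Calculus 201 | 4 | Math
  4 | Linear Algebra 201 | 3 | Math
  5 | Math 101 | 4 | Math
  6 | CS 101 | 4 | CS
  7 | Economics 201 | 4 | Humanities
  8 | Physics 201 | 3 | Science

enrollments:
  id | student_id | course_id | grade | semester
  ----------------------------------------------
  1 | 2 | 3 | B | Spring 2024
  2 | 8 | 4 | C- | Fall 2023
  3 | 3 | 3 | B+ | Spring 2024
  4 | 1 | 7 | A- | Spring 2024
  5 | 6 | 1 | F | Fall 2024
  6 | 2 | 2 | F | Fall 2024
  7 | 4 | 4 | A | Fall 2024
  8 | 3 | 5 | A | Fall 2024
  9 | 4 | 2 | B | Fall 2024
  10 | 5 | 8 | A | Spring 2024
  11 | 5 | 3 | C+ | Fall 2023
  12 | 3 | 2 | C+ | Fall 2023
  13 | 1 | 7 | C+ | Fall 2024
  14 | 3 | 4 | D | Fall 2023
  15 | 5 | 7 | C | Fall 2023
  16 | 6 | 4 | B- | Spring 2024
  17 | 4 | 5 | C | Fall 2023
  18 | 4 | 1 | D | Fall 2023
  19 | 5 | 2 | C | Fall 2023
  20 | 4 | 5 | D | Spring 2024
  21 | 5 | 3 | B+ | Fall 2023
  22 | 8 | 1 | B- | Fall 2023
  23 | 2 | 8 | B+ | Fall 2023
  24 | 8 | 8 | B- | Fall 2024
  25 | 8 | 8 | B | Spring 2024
SELECT DISTINCT department FROM courses ORDER BY department

Execution result:
department
CS
Humanities
Math
Science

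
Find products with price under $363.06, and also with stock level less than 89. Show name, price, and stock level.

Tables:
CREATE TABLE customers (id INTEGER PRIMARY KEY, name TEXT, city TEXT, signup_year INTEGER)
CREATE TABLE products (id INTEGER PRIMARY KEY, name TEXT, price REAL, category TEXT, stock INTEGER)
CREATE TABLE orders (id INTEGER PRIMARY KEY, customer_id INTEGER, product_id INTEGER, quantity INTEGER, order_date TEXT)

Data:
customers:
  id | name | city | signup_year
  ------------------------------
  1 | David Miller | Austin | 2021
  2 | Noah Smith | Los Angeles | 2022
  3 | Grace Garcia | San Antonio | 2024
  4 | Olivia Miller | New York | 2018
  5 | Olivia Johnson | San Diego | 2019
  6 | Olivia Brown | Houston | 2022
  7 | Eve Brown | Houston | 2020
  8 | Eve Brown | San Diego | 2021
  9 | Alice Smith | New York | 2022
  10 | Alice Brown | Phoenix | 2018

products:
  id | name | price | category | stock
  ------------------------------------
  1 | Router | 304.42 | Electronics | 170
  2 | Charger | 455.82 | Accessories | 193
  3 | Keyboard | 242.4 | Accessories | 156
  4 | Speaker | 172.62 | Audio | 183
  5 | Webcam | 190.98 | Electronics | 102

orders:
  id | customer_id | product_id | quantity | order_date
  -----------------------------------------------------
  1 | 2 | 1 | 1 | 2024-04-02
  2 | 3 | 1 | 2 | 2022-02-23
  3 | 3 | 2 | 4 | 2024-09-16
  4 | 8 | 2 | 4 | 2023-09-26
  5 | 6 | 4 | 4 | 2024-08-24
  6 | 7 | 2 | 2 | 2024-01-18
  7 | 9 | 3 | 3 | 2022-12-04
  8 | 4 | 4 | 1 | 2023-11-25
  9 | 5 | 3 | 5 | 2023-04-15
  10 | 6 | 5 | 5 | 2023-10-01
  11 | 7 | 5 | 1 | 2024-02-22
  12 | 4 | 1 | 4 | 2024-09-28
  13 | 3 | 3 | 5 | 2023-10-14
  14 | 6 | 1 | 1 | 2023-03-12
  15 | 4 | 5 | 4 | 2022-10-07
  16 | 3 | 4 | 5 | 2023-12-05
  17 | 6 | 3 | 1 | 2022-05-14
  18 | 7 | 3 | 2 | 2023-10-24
SELECT name, price, stock FROM products WHERE price < 363.06 AND stock < 89

Execution result:
(no rows)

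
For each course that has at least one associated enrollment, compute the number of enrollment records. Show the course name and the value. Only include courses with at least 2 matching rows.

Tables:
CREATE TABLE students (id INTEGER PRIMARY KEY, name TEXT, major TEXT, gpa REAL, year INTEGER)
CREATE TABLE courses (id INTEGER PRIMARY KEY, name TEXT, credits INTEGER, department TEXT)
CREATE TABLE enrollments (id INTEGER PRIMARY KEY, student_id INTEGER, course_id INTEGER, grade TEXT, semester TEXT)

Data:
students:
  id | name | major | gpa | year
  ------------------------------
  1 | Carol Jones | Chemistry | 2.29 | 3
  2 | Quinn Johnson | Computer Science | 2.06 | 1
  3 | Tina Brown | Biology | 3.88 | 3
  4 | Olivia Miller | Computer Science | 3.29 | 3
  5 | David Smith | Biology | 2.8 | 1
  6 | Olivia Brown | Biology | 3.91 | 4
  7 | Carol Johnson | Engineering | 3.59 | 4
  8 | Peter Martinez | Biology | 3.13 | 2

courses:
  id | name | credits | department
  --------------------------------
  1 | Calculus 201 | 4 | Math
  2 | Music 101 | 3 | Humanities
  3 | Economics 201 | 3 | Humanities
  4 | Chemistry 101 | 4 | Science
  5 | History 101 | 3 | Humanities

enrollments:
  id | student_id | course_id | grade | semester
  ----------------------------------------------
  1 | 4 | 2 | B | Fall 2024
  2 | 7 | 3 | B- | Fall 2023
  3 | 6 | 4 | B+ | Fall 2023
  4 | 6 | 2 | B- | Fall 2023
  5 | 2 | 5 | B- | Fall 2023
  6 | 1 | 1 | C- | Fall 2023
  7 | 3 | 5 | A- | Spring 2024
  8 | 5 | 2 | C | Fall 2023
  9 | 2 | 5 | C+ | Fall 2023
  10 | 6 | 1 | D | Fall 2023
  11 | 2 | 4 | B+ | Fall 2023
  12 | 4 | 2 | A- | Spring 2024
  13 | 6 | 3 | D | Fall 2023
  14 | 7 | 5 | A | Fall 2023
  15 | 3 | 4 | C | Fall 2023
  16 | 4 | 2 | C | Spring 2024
SELECT p.name, COUNT(*) AS n FROM enrollments c JOIN courses p ON c.course_id = p.id GROUP BY p.id, p.name HAVING COUNT(*) >= 2

Execution result:
name | n
Calculus 201 | 2
Music 101 | 5
Economics 201 | 2
Chemistry 101 | 3
History 101 | 4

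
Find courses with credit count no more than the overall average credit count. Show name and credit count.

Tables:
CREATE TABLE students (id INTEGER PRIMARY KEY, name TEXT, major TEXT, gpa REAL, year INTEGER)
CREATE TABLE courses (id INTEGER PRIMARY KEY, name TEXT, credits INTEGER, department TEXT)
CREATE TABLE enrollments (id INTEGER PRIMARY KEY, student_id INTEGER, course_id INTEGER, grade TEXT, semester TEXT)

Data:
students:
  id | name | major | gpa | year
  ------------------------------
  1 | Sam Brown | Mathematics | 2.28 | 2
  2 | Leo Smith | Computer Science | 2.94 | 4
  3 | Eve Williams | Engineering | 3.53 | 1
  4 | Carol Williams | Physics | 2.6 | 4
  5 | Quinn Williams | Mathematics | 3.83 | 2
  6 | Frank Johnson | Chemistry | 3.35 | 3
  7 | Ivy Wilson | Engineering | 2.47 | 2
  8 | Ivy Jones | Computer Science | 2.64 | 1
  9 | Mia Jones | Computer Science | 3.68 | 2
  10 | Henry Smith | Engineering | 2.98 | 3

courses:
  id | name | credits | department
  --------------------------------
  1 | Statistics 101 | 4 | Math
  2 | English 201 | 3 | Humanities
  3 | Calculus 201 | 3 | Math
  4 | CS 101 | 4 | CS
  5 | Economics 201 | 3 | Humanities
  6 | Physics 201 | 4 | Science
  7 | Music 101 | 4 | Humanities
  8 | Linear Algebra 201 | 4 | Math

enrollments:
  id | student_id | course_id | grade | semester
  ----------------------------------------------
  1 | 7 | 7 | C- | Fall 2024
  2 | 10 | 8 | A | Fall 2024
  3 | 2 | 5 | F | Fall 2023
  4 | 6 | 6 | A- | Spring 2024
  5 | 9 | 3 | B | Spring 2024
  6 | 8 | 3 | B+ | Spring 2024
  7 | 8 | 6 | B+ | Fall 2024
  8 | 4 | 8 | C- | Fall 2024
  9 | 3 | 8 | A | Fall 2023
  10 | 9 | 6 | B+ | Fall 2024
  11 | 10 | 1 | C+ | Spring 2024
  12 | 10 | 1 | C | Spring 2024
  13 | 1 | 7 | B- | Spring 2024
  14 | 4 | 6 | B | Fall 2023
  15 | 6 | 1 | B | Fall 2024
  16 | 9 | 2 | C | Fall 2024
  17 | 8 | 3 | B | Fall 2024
SELECT name, credits FROM courses WHERE credits <= (SELECT AVG(credits) FROM courses)

Execution result:
name | credits
English 201 | 3
Calculus 201 | 3
Economics 201 | 3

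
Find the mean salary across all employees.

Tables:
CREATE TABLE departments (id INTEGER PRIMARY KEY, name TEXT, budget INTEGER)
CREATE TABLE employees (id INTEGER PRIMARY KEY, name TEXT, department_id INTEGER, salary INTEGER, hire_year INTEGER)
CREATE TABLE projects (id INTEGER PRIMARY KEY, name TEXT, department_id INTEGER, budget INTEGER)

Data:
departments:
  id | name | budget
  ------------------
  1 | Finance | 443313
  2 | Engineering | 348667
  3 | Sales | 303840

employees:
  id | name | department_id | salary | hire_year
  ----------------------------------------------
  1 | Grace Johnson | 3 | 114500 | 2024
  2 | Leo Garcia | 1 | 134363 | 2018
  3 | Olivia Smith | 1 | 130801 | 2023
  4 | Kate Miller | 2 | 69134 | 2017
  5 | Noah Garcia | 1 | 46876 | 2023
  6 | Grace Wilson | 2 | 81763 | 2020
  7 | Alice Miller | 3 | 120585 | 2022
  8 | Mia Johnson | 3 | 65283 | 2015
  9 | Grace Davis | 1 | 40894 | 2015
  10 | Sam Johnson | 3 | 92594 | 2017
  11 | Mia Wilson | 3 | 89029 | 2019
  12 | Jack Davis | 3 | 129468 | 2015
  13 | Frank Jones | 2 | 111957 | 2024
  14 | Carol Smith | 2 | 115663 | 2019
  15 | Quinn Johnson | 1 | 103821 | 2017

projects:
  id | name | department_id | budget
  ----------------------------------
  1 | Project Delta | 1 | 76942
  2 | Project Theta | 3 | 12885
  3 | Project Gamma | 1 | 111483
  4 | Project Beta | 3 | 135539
SELECT AVG(salary) FROM employees

Execution result:
96448.73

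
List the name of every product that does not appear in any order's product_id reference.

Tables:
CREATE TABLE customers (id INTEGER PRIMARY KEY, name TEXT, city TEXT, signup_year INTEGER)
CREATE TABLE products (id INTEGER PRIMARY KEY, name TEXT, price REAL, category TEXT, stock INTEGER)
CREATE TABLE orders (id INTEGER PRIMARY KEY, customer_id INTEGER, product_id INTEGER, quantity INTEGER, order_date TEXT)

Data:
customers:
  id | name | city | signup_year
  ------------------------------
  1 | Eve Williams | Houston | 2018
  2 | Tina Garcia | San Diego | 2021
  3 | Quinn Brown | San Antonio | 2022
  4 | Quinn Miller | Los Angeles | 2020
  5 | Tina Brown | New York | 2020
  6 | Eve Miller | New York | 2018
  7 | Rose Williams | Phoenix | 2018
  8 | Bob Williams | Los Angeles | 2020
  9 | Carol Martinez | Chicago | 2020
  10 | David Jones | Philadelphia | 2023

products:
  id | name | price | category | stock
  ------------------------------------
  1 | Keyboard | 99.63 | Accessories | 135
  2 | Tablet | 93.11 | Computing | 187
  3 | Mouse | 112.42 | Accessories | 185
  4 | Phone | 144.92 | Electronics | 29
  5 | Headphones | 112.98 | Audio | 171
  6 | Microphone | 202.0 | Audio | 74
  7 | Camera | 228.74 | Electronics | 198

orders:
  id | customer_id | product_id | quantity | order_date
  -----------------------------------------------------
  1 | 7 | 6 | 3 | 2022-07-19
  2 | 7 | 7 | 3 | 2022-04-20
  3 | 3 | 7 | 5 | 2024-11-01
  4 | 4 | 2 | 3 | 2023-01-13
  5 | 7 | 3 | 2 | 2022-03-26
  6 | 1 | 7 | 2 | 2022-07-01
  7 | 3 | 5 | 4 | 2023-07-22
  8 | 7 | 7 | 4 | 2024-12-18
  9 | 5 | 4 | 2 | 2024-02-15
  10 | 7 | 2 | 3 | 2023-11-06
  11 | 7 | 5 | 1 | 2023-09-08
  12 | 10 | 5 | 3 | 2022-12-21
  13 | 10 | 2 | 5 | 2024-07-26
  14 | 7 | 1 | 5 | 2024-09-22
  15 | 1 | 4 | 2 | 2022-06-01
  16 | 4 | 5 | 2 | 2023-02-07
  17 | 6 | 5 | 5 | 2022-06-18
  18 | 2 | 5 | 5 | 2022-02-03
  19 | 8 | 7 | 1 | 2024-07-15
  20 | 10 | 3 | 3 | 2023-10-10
SELECT p.name FROM products p LEFT JOIN orders c ON c.product_id = p.id WHERE c.id IS NULL

Execution result:
(no rows)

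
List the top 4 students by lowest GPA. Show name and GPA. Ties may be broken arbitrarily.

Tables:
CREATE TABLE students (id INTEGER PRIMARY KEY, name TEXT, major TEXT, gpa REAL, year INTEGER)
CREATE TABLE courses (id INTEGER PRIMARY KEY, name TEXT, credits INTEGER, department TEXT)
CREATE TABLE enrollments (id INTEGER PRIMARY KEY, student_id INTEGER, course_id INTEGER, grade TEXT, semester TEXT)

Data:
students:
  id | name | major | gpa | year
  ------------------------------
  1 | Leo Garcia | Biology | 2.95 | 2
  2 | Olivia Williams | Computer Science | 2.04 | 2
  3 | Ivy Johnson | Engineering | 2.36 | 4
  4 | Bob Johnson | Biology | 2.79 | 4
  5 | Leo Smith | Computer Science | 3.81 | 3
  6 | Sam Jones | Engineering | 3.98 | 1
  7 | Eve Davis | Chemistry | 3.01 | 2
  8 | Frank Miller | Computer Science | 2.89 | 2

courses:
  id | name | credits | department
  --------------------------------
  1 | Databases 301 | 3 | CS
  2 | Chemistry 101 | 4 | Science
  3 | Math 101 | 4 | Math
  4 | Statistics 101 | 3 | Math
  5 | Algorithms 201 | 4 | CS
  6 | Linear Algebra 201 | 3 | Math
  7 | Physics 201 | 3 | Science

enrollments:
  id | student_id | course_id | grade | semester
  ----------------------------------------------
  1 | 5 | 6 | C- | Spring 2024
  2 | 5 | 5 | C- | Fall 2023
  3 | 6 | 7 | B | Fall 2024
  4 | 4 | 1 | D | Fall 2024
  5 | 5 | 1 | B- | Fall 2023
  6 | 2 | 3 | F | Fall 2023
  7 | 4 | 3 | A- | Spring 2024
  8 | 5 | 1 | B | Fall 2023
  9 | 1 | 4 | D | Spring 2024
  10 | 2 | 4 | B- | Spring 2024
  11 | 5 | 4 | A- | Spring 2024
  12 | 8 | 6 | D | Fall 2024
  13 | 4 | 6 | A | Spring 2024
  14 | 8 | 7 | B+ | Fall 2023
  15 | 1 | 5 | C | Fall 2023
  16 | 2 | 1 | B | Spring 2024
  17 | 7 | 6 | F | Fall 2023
SELECT name, gpa FROM students ORDER BY gpa ASC LIMIT 4

Execution result:
name | gpa
Olivia Williams | 2.04
Ivy Johnson | 2.36
Bob Johnson | 2.79
Frank Miller | 2.89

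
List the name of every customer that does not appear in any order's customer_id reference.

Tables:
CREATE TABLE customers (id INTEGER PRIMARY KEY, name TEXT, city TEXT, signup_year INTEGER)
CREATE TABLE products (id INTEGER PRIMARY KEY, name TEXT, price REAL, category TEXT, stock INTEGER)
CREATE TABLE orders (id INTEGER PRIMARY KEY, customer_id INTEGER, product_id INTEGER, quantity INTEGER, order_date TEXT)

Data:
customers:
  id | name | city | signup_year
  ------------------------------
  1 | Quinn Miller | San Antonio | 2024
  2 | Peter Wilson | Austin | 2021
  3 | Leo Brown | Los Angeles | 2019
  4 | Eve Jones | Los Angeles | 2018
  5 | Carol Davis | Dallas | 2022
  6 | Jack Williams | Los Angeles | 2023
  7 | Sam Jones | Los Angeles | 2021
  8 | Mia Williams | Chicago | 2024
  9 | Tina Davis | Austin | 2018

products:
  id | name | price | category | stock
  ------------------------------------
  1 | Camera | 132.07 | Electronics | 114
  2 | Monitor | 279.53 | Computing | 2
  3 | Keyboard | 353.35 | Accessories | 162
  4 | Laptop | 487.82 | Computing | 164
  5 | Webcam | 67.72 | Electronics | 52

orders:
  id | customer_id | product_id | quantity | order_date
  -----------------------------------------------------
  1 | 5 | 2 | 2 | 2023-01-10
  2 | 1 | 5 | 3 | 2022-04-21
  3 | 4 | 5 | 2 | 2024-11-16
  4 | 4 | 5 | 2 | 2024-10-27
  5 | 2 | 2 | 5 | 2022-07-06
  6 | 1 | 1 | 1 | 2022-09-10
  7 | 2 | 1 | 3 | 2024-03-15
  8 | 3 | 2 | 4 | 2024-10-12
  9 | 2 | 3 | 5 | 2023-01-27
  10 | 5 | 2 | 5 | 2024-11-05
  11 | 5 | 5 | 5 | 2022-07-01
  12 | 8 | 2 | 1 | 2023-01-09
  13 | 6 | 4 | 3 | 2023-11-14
SELECT p.name FROM customers p LEFT JOIN orders c ON c.customer_id = p.id WHERE c.id IS NULL

Execution result:
name
Sam Jones
Tina Davis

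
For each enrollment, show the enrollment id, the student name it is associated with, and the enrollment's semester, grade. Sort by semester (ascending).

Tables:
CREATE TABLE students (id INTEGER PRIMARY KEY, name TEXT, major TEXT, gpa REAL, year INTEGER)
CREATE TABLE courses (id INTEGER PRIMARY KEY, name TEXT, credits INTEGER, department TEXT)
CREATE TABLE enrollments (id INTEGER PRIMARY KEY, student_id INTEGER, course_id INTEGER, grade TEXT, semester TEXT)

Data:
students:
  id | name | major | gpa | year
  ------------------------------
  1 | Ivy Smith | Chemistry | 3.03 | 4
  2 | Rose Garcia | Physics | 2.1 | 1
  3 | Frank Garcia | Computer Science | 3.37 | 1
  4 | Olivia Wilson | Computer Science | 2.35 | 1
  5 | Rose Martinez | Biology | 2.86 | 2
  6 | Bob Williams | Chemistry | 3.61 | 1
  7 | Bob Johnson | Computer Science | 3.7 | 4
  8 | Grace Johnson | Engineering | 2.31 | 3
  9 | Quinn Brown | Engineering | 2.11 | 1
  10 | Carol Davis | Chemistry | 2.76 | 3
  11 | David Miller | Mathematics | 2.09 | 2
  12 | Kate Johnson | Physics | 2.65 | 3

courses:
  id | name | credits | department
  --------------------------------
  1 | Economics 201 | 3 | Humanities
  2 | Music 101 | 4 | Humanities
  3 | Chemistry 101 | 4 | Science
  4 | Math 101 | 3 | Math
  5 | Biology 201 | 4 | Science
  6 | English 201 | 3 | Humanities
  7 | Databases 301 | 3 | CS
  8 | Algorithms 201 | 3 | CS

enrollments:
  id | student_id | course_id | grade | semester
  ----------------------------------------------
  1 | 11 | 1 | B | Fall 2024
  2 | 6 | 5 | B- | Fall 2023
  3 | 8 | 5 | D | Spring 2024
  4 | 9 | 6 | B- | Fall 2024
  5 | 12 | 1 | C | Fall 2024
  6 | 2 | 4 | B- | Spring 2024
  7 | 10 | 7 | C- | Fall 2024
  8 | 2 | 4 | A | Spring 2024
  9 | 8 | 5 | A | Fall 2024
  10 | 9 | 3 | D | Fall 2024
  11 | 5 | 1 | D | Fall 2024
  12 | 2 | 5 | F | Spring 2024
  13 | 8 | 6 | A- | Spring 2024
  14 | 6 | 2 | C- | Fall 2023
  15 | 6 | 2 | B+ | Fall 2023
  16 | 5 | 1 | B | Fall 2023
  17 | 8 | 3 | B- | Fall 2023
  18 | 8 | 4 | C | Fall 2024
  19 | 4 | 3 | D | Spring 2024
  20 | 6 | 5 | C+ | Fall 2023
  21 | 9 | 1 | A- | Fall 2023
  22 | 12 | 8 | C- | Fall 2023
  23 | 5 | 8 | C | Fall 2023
SELECT c.id, p.name AS student, c.semester, c.grade FROM enrollments c JOIN students p ON c.student_id = p.id ORDER BY c.semester ASC

Execution result:
id | student | semester | grade
2 | Bob Williams | Fall 2023 | B-
14 | Bob Williams | Fall 2023 | C-
15 | Bob Williams | Fall 2023 | B+
16 | Rose Martinez | Fall 2023 | B
17 | Grace Johnson | Fall 2023 | B-
20 | Bob Williams | Fall 2023 | C+
21 | Quinn Brown | Fall 2023 | A-
22 | Kate Johnson | Fall 2023 | C-
23 | Rose Martinez | Fall 2023 | C
1 | David Miller | Fall 2024 | B
4 | Quinn Brown | Fall 2024 | B-
5 | Kate Johnson | Fall 2024 | C
7 | Carol Davis | Fall 2024 | C-
9 | Grace Johnson | Fall 2024 | A
10 | Quinn Brown | Fall 2024 | D
11 | Rose Martinez | Fall 2024 | D
18 | Grace Johnson | Fall 2024 | C
3 | Grace Johnson | Spring 2024 | D
6 | Rose Garcia | Spring 2024 | B-
8 | Rose Garcia | Spring 2024 | A
12 | Rose Garcia | Spring 2024 | F
13 | Grace Johnson | Spring 2024 | A-
19 | Olivia Wilson | Spring 2024 | D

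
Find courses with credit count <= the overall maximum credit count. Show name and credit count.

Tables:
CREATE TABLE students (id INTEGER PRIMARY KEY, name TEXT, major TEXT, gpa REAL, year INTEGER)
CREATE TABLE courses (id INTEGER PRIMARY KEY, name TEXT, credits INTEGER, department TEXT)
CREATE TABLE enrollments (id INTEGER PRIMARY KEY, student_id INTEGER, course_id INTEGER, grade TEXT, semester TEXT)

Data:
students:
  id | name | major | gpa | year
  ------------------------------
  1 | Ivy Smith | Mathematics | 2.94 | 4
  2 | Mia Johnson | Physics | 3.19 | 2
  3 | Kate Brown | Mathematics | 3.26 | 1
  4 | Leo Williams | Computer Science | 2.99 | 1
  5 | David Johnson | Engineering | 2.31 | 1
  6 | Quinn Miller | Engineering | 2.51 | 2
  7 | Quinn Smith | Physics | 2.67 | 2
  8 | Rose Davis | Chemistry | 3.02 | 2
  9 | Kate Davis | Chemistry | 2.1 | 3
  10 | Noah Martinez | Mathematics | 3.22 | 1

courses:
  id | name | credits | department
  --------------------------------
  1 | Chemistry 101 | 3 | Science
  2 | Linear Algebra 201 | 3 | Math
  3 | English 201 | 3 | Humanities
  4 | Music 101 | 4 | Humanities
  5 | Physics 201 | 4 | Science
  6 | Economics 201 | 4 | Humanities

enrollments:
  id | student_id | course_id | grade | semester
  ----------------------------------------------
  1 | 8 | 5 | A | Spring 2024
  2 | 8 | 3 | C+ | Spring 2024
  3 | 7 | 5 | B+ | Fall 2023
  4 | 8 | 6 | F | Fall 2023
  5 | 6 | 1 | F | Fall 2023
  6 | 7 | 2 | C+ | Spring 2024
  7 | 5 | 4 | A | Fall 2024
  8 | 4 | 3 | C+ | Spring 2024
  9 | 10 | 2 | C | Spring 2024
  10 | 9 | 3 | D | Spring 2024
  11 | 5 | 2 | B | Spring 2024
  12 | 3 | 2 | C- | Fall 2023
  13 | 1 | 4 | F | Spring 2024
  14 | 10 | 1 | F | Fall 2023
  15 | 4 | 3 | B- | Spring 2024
SELECT name, credits FROM courses WHERE credits <= (SELECT MAX(credits) FROM courses)

Execution result:
name | credits
Chemistry 101 | 3
Linear Algebra 201 | 3
English 201 | 3
Music 101 | 4
Physics 201 | 4
Economics 201 | 4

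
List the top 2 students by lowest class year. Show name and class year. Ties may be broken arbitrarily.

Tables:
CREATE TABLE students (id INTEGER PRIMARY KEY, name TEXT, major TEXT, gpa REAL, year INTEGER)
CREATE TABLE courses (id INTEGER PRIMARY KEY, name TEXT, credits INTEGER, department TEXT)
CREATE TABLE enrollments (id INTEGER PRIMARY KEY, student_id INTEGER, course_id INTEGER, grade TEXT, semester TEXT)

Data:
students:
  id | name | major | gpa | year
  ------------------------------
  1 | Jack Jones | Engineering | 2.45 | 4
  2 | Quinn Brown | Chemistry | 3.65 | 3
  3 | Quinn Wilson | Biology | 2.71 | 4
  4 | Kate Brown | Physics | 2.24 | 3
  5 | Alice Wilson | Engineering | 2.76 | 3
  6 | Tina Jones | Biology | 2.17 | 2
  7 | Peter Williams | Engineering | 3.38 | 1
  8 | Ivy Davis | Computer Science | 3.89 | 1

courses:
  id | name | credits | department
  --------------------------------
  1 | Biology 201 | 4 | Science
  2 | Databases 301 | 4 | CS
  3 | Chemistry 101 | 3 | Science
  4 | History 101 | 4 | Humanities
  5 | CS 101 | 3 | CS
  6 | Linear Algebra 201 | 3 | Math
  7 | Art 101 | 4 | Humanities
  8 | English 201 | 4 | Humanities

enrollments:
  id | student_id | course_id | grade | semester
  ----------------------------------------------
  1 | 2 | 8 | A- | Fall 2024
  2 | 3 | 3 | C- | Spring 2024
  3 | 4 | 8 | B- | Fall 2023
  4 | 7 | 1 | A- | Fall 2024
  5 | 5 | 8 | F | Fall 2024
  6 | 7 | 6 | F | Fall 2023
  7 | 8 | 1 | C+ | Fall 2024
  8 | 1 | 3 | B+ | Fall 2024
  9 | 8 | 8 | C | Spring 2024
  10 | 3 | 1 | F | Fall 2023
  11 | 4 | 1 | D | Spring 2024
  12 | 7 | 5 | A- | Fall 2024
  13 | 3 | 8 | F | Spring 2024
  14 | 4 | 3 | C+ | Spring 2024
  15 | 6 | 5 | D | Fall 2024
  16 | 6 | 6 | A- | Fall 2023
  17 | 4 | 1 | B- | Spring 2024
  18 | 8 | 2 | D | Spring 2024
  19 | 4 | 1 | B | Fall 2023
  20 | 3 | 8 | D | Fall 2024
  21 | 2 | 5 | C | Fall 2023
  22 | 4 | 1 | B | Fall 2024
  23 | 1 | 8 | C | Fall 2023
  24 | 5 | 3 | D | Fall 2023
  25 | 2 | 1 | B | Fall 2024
SELECT name, year FROM students ORDER BY year ASC LIMIT 2

Execution result:
name | year
Peter Williams | 1
Ivy Davis | 1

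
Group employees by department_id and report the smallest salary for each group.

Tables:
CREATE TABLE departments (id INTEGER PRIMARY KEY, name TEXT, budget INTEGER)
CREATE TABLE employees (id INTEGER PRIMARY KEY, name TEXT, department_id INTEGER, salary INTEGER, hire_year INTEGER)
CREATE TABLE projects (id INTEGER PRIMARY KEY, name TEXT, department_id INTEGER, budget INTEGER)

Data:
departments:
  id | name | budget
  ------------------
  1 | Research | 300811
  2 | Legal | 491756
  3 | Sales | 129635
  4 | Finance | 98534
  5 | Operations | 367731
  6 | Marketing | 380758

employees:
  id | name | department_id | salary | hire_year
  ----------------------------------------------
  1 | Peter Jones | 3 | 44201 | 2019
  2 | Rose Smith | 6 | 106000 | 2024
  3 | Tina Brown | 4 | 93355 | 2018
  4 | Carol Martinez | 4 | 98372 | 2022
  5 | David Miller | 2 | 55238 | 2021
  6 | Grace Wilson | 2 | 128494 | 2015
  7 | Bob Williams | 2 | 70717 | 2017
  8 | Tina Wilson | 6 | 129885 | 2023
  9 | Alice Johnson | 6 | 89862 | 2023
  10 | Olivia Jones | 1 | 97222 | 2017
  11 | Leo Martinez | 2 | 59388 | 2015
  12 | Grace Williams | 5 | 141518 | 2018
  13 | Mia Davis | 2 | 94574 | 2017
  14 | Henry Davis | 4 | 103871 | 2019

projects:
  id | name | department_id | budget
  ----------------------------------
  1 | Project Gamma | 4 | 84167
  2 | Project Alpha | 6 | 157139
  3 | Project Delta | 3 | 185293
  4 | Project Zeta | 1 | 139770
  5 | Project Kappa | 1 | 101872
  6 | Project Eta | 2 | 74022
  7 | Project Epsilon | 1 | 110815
SELECT department_id, MIN(salary) AS min_salary FROM employees GROUP BY department_id

Execution result:
department_id | min_salary
1 | 97222
2 | 55238
3 | 44201
4 | 93355
5 | 141518
6 | 89862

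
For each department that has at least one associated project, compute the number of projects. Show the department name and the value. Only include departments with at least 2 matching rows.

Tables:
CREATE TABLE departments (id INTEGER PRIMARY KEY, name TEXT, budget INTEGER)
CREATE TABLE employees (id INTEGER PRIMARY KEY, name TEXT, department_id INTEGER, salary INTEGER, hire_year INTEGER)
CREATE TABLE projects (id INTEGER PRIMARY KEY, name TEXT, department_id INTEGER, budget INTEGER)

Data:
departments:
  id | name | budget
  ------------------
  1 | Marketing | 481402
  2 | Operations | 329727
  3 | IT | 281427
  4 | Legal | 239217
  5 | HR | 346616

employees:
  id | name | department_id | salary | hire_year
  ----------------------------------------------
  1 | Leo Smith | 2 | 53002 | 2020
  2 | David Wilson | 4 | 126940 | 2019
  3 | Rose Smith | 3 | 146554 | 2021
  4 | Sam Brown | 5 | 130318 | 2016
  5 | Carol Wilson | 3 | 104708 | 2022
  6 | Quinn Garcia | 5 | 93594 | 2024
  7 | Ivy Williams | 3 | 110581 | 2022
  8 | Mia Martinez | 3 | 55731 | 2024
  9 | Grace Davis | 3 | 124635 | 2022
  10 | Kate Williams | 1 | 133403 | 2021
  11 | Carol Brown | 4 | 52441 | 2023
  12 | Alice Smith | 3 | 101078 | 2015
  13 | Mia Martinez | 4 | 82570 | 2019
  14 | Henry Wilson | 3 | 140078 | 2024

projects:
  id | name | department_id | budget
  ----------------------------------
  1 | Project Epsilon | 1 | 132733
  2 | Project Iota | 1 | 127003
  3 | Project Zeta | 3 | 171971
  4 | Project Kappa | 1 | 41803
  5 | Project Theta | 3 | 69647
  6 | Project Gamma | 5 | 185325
SELECT p.name, COUNT(*) AS n FROM projects c JOIN departments p ON c.department_id = p.id GROUP BY p.id, p.name HAVING COUNT(*) >= 2

Execution result:
name | n
Marketing | 3
IT | 2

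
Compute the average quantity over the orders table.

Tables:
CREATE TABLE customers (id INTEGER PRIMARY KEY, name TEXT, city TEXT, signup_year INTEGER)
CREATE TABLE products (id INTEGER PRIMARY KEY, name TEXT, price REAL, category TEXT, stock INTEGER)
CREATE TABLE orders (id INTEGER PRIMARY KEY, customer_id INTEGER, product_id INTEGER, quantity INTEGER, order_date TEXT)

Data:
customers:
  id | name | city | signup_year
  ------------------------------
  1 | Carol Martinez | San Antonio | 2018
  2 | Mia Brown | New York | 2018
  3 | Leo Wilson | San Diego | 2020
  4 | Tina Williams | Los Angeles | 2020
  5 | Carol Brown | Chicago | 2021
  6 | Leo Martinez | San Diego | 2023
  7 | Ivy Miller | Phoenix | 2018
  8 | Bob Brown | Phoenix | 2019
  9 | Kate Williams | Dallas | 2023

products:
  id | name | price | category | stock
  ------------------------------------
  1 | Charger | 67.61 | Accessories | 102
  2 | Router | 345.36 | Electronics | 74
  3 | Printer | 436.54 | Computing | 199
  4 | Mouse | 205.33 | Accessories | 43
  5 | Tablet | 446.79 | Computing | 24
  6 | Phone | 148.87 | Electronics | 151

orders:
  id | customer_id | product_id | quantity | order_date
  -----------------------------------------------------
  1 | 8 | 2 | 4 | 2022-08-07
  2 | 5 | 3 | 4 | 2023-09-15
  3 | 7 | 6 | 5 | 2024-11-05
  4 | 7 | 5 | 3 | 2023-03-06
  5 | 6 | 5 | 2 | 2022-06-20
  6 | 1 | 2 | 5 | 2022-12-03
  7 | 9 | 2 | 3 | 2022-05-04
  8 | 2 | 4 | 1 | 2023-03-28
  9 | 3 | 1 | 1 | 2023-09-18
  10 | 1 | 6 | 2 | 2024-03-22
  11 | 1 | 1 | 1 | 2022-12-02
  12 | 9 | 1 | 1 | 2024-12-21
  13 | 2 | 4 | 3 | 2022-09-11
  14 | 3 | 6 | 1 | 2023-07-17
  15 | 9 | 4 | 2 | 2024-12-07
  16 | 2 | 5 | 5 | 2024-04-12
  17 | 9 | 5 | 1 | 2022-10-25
SELECT AVG(quantity) FROM orders

Execution result:
2.59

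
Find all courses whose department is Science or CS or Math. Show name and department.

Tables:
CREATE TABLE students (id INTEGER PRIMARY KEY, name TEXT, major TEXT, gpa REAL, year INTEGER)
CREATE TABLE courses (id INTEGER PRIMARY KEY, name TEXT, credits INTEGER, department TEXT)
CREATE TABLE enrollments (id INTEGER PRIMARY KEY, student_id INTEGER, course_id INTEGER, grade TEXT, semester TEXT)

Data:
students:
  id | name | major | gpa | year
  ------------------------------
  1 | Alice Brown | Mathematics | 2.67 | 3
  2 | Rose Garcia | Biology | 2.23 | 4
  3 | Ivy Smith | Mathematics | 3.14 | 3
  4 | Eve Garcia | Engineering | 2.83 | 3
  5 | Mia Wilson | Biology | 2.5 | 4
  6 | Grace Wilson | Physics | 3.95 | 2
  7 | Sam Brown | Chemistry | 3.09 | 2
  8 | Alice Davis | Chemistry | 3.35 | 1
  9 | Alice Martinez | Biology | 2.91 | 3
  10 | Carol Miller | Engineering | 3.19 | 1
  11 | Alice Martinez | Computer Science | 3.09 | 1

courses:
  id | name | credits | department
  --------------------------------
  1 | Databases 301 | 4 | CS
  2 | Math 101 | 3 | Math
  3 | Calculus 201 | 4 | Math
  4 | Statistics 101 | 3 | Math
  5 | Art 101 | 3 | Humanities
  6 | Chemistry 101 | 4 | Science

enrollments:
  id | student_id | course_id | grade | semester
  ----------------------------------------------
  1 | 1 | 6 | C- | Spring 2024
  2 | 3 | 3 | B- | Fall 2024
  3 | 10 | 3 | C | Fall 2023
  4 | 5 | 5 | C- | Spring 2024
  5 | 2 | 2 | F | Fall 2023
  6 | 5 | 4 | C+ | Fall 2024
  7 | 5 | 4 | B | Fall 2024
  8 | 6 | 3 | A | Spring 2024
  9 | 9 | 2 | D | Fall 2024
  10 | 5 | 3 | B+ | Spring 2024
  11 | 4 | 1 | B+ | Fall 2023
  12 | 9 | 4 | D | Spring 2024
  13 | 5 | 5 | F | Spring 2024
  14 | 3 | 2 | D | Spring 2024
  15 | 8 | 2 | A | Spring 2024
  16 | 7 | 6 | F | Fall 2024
SELECT name, department FROM courses WHERE department IN ('Science', 'CS', 'Math')

Execution result:
name | department
Databases 301 | CS
Math 101 | Math
Calculus 201 | Math
Statistics 101 | Math
Chemistry 101 | Science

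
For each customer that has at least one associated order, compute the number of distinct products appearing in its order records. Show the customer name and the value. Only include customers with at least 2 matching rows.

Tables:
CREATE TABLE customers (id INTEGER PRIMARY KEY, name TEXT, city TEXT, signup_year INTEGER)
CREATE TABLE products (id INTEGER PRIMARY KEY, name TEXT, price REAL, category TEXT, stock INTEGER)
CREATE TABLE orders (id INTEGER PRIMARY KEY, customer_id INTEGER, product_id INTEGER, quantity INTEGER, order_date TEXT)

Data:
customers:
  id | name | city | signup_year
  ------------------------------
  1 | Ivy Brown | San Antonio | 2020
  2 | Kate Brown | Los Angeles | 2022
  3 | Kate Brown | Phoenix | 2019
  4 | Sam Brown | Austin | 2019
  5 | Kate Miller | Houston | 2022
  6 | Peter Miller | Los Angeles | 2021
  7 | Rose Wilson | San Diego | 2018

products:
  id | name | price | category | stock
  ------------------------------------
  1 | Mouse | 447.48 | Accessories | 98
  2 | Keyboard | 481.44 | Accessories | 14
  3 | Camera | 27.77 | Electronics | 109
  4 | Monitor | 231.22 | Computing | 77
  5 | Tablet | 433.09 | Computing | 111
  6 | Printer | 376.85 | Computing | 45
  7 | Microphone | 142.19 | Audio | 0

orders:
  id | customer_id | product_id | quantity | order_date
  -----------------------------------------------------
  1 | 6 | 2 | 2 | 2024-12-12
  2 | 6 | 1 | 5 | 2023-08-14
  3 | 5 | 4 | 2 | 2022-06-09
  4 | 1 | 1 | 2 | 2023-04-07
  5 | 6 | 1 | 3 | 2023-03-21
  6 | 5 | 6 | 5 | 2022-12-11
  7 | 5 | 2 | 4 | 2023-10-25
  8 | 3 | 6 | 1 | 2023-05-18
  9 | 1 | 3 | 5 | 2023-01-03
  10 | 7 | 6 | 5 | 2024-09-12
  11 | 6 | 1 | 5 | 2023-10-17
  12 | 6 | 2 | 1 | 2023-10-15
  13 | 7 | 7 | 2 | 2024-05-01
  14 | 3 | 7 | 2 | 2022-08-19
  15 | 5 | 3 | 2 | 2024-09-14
SELECT p.name, COUNT(DISTINCT c.product_id) AS distinct_product_count FROM orders c JOIN customers p ON c.customer_id = p.id GROUP BY p.id, p.name HAVING COUNT(*) >= 2

Execution result:
name | distinct_product_count
Ivy Brown | 2
Kate Brown | 2
Kate Miller | 4
Peter Miller | 2
Rose Wilson | 2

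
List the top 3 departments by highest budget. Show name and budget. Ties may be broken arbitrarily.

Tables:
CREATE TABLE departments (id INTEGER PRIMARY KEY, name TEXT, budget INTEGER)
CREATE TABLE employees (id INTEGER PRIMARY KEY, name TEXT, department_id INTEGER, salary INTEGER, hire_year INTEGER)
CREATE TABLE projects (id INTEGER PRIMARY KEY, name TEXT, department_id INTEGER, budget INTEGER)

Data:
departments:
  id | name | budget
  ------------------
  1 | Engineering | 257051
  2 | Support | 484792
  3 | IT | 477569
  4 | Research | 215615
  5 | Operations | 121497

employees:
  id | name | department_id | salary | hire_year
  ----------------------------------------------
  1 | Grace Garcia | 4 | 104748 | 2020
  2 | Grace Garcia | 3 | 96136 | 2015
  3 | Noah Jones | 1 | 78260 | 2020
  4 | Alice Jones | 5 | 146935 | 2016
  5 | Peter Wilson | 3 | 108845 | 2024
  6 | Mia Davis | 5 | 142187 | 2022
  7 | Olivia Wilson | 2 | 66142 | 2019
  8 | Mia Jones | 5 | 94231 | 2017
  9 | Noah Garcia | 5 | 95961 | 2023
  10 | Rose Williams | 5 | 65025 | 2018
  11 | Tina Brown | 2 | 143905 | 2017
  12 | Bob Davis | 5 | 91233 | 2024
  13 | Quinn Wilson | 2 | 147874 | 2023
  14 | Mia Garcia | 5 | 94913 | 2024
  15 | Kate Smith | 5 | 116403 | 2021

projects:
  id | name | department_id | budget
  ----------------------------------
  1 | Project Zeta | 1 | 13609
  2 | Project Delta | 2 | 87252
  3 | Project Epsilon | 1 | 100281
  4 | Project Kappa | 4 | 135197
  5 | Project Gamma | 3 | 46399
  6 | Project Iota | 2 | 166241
SELECT name, budget FROM departments ORDER BY budget DESC LIMIT 3

Execution result:
name | budget
Support | 484792
IT | 477569
Engineering | 257051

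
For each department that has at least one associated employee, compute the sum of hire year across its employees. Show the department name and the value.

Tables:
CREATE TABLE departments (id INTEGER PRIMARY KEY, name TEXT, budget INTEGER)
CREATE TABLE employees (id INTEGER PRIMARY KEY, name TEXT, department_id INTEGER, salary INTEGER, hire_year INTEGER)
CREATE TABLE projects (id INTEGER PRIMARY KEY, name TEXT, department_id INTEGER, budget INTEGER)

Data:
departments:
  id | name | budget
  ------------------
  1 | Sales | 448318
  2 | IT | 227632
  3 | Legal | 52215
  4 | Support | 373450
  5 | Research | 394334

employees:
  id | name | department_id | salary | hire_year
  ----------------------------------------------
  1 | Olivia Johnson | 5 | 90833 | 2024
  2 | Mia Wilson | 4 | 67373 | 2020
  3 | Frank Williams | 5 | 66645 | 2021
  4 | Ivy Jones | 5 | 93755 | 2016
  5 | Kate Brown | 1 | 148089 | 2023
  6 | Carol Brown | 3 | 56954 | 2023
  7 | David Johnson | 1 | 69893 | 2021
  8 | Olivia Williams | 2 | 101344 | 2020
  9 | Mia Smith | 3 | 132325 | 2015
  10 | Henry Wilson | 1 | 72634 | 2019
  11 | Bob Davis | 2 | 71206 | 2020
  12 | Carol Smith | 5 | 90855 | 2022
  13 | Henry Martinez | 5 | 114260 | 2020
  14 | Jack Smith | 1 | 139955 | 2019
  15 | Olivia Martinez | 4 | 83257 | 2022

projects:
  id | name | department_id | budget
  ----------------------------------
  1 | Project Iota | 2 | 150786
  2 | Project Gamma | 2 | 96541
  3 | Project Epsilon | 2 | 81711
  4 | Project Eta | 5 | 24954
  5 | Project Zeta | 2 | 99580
SELECT p.name, SUM(c.hire_year) AS sum_hire_year FROM employees c JOIN departments p ON c.department_id = p.id GROUP BY p.id, p.name

Execution result:
name | sum_hire_year
Sales | 8082
IT | 4040
Legal | 4038
Support | 4042
Research | 10103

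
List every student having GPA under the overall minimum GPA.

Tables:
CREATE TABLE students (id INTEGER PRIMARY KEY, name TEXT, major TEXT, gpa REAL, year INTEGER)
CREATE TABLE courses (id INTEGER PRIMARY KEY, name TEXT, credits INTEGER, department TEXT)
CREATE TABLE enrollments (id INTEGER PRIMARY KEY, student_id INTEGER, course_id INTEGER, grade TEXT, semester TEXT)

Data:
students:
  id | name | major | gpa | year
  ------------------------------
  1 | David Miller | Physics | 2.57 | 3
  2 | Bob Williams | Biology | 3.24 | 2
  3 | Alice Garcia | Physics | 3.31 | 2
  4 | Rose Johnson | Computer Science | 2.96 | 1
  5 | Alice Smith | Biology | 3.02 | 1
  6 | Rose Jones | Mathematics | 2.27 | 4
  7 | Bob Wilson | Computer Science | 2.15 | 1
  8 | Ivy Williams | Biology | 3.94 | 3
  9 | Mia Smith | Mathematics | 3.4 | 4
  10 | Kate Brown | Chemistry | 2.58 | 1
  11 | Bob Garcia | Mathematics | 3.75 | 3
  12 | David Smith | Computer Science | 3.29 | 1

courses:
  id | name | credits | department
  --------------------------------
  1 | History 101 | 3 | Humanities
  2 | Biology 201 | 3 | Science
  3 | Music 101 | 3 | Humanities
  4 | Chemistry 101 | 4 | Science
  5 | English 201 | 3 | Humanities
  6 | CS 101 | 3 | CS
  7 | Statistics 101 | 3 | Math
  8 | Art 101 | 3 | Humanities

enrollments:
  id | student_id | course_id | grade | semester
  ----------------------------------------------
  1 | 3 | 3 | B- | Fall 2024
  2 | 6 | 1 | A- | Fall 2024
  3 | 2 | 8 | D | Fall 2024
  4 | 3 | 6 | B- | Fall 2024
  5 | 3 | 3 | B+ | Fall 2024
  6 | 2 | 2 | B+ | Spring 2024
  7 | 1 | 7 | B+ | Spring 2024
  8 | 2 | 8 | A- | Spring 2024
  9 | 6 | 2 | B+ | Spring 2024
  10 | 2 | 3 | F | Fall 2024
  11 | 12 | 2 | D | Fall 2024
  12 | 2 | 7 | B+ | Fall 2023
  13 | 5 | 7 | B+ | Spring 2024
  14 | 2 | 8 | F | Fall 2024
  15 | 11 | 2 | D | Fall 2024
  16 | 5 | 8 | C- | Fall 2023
SELECT name, gpa FROM students WHERE gpa < (SELECT MIN(gpa) FROM students)

Execution result:
(no rows)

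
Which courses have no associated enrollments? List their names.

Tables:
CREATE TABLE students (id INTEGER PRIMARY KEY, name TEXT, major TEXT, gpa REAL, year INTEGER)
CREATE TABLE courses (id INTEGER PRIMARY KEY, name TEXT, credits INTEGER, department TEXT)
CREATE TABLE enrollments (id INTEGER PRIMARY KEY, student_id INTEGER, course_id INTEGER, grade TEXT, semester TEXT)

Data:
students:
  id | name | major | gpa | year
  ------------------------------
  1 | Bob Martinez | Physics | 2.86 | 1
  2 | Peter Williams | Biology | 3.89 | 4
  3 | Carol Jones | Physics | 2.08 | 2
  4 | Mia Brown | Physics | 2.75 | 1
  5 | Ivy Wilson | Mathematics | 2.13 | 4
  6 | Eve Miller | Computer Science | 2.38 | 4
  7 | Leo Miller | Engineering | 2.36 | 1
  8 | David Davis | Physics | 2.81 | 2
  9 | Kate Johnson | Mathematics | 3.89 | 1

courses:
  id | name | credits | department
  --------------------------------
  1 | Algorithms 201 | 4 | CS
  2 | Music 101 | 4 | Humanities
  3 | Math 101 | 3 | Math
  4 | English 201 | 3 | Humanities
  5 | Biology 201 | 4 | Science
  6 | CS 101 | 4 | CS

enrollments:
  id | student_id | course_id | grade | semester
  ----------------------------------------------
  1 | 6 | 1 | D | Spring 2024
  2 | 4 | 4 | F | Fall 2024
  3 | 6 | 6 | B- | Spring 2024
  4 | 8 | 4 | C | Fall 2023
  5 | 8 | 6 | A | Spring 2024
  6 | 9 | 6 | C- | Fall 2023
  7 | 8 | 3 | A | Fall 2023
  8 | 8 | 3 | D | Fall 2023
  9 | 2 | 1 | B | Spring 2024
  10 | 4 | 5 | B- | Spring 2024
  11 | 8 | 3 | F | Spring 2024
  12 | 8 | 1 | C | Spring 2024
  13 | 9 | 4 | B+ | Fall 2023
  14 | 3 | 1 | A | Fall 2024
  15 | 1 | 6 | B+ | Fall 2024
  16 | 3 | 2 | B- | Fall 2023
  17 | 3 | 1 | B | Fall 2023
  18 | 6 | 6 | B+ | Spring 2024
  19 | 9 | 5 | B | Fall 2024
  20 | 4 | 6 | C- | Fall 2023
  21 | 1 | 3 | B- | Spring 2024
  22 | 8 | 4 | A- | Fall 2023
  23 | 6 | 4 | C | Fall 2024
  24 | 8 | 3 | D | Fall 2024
SELECT p.name FROM courses p LEFT JOIN enrollments c ON c.course_id = p.id WHERE c.id IS NULL

Execution result:
(no rows)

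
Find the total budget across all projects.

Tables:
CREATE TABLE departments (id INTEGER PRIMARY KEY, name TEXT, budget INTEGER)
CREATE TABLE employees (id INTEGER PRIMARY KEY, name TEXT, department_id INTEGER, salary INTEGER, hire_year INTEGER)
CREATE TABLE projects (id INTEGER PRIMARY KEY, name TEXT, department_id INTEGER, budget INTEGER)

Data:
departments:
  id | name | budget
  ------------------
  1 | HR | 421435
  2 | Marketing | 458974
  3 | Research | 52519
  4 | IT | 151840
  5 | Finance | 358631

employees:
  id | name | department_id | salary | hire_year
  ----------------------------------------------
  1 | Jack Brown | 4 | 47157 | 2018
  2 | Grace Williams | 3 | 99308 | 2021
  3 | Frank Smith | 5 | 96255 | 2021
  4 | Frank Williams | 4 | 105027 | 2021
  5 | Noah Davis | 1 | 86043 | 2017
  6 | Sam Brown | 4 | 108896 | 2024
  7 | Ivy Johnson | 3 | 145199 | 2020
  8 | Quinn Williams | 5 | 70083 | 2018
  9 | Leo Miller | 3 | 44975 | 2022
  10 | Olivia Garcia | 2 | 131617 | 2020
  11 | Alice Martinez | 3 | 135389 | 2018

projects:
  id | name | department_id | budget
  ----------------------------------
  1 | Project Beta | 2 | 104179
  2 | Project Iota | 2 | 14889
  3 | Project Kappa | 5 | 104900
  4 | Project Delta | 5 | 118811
SELECT SUM(budget) FROM projects

Execution result:
342779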